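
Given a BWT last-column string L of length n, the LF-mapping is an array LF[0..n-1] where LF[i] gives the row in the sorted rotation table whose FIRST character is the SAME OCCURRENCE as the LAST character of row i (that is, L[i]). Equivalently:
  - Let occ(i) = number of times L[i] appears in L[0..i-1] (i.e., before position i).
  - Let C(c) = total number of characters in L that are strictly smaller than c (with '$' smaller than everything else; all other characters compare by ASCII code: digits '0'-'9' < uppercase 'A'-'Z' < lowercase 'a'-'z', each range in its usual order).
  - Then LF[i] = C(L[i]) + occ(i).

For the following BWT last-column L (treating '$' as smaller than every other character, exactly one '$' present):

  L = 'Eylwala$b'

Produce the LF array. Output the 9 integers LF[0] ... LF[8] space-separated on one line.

Answer: 1 8 5 7 2 6 3 0 4

Derivation:
Char counts: '$':1, 'E':1, 'a':2, 'b':1, 'l':2, 'w':1, 'y':1
C (first-col start): C('$')=0, C('E')=1, C('a')=2, C('b')=4, C('l')=5, C('w')=7, C('y')=8
L[0]='E': occ=0, LF[0]=C('E')+0=1+0=1
L[1]='y': occ=0, LF[1]=C('y')+0=8+0=8
L[2]='l': occ=0, LF[2]=C('l')+0=5+0=5
L[3]='w': occ=0, LF[3]=C('w')+0=7+0=7
L[4]='a': occ=0, LF[4]=C('a')+0=2+0=2
L[5]='l': occ=1, LF[5]=C('l')+1=5+1=6
L[6]='a': occ=1, LF[6]=C('a')+1=2+1=3
L[7]='$': occ=0, LF[7]=C('$')+0=0+0=0
L[8]='b': occ=0, LF[8]=C('b')+0=4+0=4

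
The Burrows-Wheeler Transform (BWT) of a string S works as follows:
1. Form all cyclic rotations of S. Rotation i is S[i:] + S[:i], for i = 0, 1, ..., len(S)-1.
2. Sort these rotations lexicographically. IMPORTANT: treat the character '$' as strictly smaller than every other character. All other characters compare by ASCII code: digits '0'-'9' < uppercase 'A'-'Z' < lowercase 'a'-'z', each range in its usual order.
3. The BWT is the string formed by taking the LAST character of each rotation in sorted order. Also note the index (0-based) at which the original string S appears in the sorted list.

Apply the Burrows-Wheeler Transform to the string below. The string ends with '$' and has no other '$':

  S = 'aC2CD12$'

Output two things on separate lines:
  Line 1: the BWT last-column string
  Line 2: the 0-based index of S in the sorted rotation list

All 8 rotations (rotation i = S[i:]+S[:i]):
  rot[0] = aC2CD12$
  rot[1] = C2CD12$a
  rot[2] = 2CD12$aC
  rot[3] = CD12$aC2
  rot[4] = D12$aC2C
  rot[5] = 12$aC2CD
  rot[6] = 2$aC2CD1
  rot[7] = $aC2CD12
Sorted (with $ < everything):
  sorted[0] = $aC2CD12  (last char: '2')
  sorted[1] = 12$aC2CD  (last char: 'D')
  sorted[2] = 2$aC2CD1  (last char: '1')
  sorted[3] = 2CD12$aC  (last char: 'C')
  sorted[4] = C2CD12$a  (last char: 'a')
  sorted[5] = CD12$aC2  (last char: '2')
  sorted[6] = D12$aC2C  (last char: 'C')
  sorted[7] = aC2CD12$  (last char: '$')
Last column: 2D1Ca2C$
Original string S is at sorted index 7

Answer: 2D1Ca2C$
7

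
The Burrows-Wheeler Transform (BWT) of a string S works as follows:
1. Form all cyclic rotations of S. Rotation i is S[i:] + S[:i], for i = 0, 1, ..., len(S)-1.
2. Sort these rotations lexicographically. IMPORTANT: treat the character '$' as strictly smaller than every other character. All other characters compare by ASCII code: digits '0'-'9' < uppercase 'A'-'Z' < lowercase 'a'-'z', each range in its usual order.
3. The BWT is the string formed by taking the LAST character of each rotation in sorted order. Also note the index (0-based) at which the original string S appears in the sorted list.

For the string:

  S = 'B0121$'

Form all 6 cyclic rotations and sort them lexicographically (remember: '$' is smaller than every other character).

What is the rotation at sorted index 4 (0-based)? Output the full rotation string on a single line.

All 6 rotations (rotation i = S[i:]+S[:i]):
  rot[0] = B0121$
  rot[1] = 0121$B
  rot[2] = 121$B0
  rot[3] = 21$B01
  rot[4] = 1$B012
  rot[5] = $B0121
Sorted (with $ < everything):
  sorted[0] = $B0121
  sorted[1] = 0121$B
  sorted[2] = 1$B012
  sorted[3] = 121$B0
  sorted[4] = 21$B01
  sorted[5] = B0121$
sorted[4] = 21$B01

Answer: 21$B01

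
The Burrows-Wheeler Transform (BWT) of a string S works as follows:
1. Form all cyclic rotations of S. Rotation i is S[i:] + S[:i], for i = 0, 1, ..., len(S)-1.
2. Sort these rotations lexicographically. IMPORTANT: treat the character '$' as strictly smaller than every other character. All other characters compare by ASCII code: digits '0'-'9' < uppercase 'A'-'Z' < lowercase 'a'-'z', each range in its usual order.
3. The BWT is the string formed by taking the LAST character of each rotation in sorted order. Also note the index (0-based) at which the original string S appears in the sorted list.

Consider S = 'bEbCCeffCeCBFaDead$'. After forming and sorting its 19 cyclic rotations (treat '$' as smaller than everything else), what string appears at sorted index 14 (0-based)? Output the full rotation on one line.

Answer: eCBFaDead$bEbCCeffC

Derivation:
All 19 rotations (rotation i = S[i:]+S[:i]):
  rot[0] = bEbCCeffCeCBFaDead$
  rot[1] = EbCCeffCeCBFaDead$b
  rot[2] = bCCeffCeCBFaDead$bE
  rot[3] = CCeffCeCBFaDead$bEb
  rot[4] = CeffCeCBFaDead$bEbC
  rot[5] = effCeCBFaDead$bEbCC
  rot[6] = ffCeCBFaDead$bEbCCe
  rot[7] = fCeCBFaDead$bEbCCef
  rot[8] = CeCBFaDead$bEbCCeff
  rot[9] = eCBFaDead$bEbCCeffC
  rot[10] = CBFaDead$bEbCCeffCe
  rot[11] = BFaDead$bEbCCeffCeC
  rot[12] = FaDead$bEbCCeffCeCB
  rot[13] = aDead$bEbCCeffCeCBF
  rot[14] = Dead$bEbCCeffCeCBFa
  rot[15] = ead$bEbCCeffCeCBFaD
  rot[16] = ad$bEbCCeffCeCBFaDe
  rot[17] = d$bEbCCeffCeCBFaDea
  rot[18] = $bEbCCeffCeCBFaDead
Sorted (with $ < everything):
  sorted[0] = $bEbCCeffCeCBFaDead
  sorted[1] = BFaDead$bEbCCeffCeC
  sorted[2] = CBFaDead$bEbCCeffCe
  sorted[3] = CCeffCeCBFaDead$bEb
  sorted[4] = CeCBFaDead$bEbCCeff
  sorted[5] = CeffCeCBFaDead$bEbC
  sorted[6] = Dead$bEbCCeffCeCBFa
  sorted[7] = EbCCeffCeCBFaDead$b
  sorted[8] = FaDead$bEbCCeffCeCB
  sorted[9] = aDead$bEbCCeffCeCBF
  sorted[10] = ad$bEbCCeffCeCBFaDe
  sorted[11] = bCCeffCeCBFaDead$bE
  sorted[12] = bEbCCeffCeCBFaDead$
  sorted[13] = d$bEbCCeffCeCBFaDea
  sorted[14] = eCBFaDead$bEbCCeffC
  sorted[15] = ead$bEbCCeffCeCBFaD
  sorted[16] = effCeCBFaDead$bEbCC
  sorted[17] = fCeCBFaDead$bEbCCef
  sorted[18] = ffCeCBFaDead$bEbCCe
sorted[14] = eCBFaDead$bEbCCeffC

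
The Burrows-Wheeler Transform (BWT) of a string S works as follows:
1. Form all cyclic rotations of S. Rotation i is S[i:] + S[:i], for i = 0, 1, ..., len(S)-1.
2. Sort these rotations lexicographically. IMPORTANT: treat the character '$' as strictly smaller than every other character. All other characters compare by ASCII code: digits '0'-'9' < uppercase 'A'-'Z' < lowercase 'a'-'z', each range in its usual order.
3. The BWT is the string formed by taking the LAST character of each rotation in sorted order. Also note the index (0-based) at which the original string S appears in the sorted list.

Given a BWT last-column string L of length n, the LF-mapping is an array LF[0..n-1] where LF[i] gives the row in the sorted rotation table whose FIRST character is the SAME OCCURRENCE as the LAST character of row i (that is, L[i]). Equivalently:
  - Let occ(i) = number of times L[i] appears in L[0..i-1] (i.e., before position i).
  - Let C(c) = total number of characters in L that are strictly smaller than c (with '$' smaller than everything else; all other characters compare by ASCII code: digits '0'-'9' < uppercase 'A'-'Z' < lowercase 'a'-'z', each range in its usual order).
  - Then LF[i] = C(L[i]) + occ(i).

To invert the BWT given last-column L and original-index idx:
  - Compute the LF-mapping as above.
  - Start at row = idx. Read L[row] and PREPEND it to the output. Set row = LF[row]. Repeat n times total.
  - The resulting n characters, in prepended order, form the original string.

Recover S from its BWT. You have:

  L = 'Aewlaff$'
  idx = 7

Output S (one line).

Answer: waffleA$

Derivation:
LF mapping: 1 3 7 6 2 4 5 0
Walk LF starting at row 7, prepending L[row]:
  step 1: row=7, L[7]='$', prepend. Next row=LF[7]=0
  step 2: row=0, L[0]='A', prepend. Next row=LF[0]=1
  step 3: row=1, L[1]='e', prepend. Next row=LF[1]=3
  step 4: row=3, L[3]='l', prepend. Next row=LF[3]=6
  step 5: row=6, L[6]='f', prepend. Next row=LF[6]=5
  step 6: row=5, L[5]='f', prepend. Next row=LF[5]=4
  step 7: row=4, L[4]='a', prepend. Next row=LF[4]=2
  step 8: row=2, L[2]='w', prepend. Next row=LF[2]=7
Reversed output: waffleA$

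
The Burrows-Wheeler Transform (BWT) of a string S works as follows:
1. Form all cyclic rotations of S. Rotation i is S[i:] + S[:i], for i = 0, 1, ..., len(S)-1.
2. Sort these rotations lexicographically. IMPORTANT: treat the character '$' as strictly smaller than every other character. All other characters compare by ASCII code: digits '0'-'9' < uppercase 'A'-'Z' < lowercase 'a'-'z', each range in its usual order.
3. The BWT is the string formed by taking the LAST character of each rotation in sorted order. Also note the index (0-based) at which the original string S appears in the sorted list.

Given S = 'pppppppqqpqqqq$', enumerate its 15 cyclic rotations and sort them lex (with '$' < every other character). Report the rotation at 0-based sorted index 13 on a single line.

Answer: qqq$pppppppqqpq

Derivation:
All 15 rotations (rotation i = S[i:]+S[:i]):
  rot[0] = pppppppqqpqqqq$
  rot[1] = ppppppqqpqqqq$p
  rot[2] = pppppqqpqqqq$pp
  rot[3] = ppppqqpqqqq$ppp
  rot[4] = pppqqpqqqq$pppp
  rot[5] = ppqqpqqqq$ppppp
  rot[6] = pqqpqqqq$pppppp
  rot[7] = qqpqqqq$ppppppp
  rot[8] = qpqqqq$pppppppq
  rot[9] = pqqqq$pppppppqq
  rot[10] = qqqq$pppppppqqp
  rot[11] = qqq$pppppppqqpq
  rot[12] = qq$pppppppqqpqq
  rot[13] = q$pppppppqqpqqq
  rot[14] = $pppppppqqpqqqq
Sorted (with $ < everything):
  sorted[0] = $pppppppqqpqqqq
  sorted[1] = pppppppqqpqqqq$
  sorted[2] = ppppppqqpqqqq$p
  sorted[3] = pppppqqpqqqq$pp
  sorted[4] = ppppqqpqqqq$ppp
  sorted[5] = pppqqpqqqq$pppp
  sorted[6] = ppqqpqqqq$ppppp
  sorted[7] = pqqpqqqq$pppppp
  sorted[8] = pqqqq$pppppppqq
  sorted[9] = q$pppppppqqpqqq
  sorted[10] = qpqqqq$pppppppq
  sorted[11] = qq$pppppppqqpqq
  sorted[12] = qqpqqqq$ppppppp
  sorted[13] = qqq$pppppppqqpq
  sorted[14] = qqqq$pppppppqqp
sorted[13] = qqq$pppppppqqpq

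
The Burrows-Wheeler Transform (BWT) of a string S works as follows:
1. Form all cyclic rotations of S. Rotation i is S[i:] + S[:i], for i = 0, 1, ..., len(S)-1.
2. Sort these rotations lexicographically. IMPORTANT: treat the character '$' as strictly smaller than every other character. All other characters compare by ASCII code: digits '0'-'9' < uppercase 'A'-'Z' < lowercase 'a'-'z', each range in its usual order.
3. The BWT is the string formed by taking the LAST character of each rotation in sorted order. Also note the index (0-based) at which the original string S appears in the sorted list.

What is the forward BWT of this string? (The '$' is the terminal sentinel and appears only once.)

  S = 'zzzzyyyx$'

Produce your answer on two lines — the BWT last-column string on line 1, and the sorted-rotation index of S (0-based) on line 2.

Answer: xyyyzzzz$
8

Derivation:
All 9 rotations (rotation i = S[i:]+S[:i]):
  rot[0] = zzzzyyyx$
  rot[1] = zzzyyyx$z
  rot[2] = zzyyyx$zz
  rot[3] = zyyyx$zzz
  rot[4] = yyyx$zzzz
  rot[5] = yyx$zzzzy
  rot[6] = yx$zzzzyy
  rot[7] = x$zzzzyyy
  rot[8] = $zzzzyyyx
Sorted (with $ < everything):
  sorted[0] = $zzzzyyyx  (last char: 'x')
  sorted[1] = x$zzzzyyy  (last char: 'y')
  sorted[2] = yx$zzzzyy  (last char: 'y')
  sorted[3] = yyx$zzzzy  (last char: 'y')
  sorted[4] = yyyx$zzzz  (last char: 'z')
  sorted[5] = zyyyx$zzz  (last char: 'z')
  sorted[6] = zzyyyx$zz  (last char: 'z')
  sorted[7] = zzzyyyx$z  (last char: 'z')
  sorted[8] = zzzzyyyx$  (last char: '$')
Last column: xyyyzzzz$
Original string S is at sorted index 8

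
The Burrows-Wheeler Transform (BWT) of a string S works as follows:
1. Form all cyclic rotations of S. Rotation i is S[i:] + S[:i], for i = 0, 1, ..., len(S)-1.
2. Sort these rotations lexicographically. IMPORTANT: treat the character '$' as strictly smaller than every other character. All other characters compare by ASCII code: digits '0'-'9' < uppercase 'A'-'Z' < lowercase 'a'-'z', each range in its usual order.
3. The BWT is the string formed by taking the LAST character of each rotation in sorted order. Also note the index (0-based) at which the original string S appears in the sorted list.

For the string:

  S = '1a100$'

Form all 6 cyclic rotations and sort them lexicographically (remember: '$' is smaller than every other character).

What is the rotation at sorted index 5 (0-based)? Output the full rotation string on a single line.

Answer: a100$1

Derivation:
All 6 rotations (rotation i = S[i:]+S[:i]):
  rot[0] = 1a100$
  rot[1] = a100$1
  rot[2] = 100$1a
  rot[3] = 00$1a1
  rot[4] = 0$1a10
  rot[5] = $1a100
Sorted (with $ < everything):
  sorted[0] = $1a100
  sorted[1] = 0$1a10
  sorted[2] = 00$1a1
  sorted[3] = 100$1a
  sorted[4] = 1a100$
  sorted[5] = a100$1
sorted[5] = a100$1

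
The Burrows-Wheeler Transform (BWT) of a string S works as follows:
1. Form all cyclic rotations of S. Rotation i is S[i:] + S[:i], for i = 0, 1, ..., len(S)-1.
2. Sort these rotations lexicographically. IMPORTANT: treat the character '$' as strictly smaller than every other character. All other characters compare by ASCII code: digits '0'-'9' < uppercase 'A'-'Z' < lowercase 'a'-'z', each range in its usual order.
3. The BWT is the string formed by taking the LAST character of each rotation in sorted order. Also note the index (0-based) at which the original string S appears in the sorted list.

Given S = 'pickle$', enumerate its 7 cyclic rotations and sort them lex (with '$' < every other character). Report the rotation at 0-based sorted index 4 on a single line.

All 7 rotations (rotation i = S[i:]+S[:i]):
  rot[0] = pickle$
  rot[1] = ickle$p
  rot[2] = ckle$pi
  rot[3] = kle$pic
  rot[4] = le$pick
  rot[5] = e$pickl
  rot[6] = $pickle
Sorted (with $ < everything):
  sorted[0] = $pickle
  sorted[1] = ckle$pi
  sorted[2] = e$pickl
  sorted[3] = ickle$p
  sorted[4] = kle$pic
  sorted[5] = le$pick
  sorted[6] = pickle$
sorted[4] = kle$pic

Answer: kle$pic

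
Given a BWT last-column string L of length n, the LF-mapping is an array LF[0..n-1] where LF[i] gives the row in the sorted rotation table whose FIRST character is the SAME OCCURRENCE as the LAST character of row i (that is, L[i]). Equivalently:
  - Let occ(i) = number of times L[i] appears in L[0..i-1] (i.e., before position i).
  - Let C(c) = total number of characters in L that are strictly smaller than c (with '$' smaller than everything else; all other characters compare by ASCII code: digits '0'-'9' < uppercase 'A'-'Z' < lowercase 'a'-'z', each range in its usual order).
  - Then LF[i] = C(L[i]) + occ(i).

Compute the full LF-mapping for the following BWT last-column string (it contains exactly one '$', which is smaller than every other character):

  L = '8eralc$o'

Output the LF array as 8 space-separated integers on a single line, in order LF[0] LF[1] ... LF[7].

Char counts: '$':1, '8':1, 'a':1, 'c':1, 'e':1, 'l':1, 'o':1, 'r':1
C (first-col start): C('$')=0, C('8')=1, C('a')=2, C('c')=3, C('e')=4, C('l')=5, C('o')=6, C('r')=7
L[0]='8': occ=0, LF[0]=C('8')+0=1+0=1
L[1]='e': occ=0, LF[1]=C('e')+0=4+0=4
L[2]='r': occ=0, LF[2]=C('r')+0=7+0=7
L[3]='a': occ=0, LF[3]=C('a')+0=2+0=2
L[4]='l': occ=0, LF[4]=C('l')+0=5+0=5
L[5]='c': occ=0, LF[5]=C('c')+0=3+0=3
L[6]='$': occ=0, LF[6]=C('$')+0=0+0=0
L[7]='o': occ=0, LF[7]=C('o')+0=6+0=6

Answer: 1 4 7 2 5 3 0 6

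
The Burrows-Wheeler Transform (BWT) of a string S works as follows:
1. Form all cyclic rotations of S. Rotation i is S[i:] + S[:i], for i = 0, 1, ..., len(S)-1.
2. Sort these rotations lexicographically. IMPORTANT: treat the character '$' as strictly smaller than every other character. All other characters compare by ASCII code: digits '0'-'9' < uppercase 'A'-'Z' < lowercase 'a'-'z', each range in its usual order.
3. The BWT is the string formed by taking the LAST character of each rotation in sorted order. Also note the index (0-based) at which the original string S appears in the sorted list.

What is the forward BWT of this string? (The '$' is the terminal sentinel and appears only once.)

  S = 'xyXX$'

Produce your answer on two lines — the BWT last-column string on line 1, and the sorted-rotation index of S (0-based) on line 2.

All 5 rotations (rotation i = S[i:]+S[:i]):
  rot[0] = xyXX$
  rot[1] = yXX$x
  rot[2] = XX$xy
  rot[3] = X$xyX
  rot[4] = $xyXX
Sorted (with $ < everything):
  sorted[0] = $xyXX  (last char: 'X')
  sorted[1] = X$xyX  (last char: 'X')
  sorted[2] = XX$xy  (last char: 'y')
  sorted[3] = xyXX$  (last char: '$')
  sorted[4] = yXX$x  (last char: 'x')
Last column: XXy$x
Original string S is at sorted index 3

Answer: XXy$x
3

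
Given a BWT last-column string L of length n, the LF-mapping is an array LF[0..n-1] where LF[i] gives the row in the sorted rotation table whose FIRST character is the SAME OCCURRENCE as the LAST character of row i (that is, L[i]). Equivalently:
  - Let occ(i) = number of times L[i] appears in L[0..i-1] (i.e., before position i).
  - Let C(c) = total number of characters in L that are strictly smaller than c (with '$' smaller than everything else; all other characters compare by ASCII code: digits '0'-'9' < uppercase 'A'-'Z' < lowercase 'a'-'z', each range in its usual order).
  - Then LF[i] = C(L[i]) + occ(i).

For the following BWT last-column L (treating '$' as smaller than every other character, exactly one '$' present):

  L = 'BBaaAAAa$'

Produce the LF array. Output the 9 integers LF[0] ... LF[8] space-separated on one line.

Char counts: '$':1, 'A':3, 'B':2, 'a':3
C (first-col start): C('$')=0, C('A')=1, C('B')=4, C('a')=6
L[0]='B': occ=0, LF[0]=C('B')+0=4+0=4
L[1]='B': occ=1, LF[1]=C('B')+1=4+1=5
L[2]='a': occ=0, LF[2]=C('a')+0=6+0=6
L[3]='a': occ=1, LF[3]=C('a')+1=6+1=7
L[4]='A': occ=0, LF[4]=C('A')+0=1+0=1
L[5]='A': occ=1, LF[5]=C('A')+1=1+1=2
L[6]='A': occ=2, LF[6]=C('A')+2=1+2=3
L[7]='a': occ=2, LF[7]=C('a')+2=6+2=8
L[8]='$': occ=0, LF[8]=C('$')+0=0+0=0

Answer: 4 5 6 7 1 2 3 8 0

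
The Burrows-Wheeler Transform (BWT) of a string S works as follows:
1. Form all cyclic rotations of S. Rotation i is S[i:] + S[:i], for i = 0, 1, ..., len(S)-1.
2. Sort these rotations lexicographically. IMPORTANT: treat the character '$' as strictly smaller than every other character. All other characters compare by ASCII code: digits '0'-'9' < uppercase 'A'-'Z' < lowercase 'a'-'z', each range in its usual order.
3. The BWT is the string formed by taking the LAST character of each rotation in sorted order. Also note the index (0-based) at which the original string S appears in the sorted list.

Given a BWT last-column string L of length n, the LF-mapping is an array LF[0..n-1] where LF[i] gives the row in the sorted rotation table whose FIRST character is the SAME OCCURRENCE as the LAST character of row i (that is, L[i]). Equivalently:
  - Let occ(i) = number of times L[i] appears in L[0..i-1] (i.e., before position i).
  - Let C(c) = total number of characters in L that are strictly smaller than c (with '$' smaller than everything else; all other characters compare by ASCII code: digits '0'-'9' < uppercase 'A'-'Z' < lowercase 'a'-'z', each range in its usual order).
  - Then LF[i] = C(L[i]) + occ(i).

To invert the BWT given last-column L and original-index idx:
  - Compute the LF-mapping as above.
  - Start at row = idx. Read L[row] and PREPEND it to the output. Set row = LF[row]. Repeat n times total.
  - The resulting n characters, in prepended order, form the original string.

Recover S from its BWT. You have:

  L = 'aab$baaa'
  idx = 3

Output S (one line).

Answer: aababaa$

Derivation:
LF mapping: 1 2 6 0 7 3 4 5
Walk LF starting at row 3, prepending L[row]:
  step 1: row=3, L[3]='$', prepend. Next row=LF[3]=0
  step 2: row=0, L[0]='a', prepend. Next row=LF[0]=1
  step 3: row=1, L[1]='a', prepend. Next row=LF[1]=2
  step 4: row=2, L[2]='b', prepend. Next row=LF[2]=6
  step 5: row=6, L[6]='a', prepend. Next row=LF[6]=4
  step 6: row=4, L[4]='b', prepend. Next row=LF[4]=7
  step 7: row=7, L[7]='a', prepend. Next row=LF[7]=5
  step 8: row=5, L[5]='a', prepend. Next row=LF[5]=3
Reversed output: aababaa$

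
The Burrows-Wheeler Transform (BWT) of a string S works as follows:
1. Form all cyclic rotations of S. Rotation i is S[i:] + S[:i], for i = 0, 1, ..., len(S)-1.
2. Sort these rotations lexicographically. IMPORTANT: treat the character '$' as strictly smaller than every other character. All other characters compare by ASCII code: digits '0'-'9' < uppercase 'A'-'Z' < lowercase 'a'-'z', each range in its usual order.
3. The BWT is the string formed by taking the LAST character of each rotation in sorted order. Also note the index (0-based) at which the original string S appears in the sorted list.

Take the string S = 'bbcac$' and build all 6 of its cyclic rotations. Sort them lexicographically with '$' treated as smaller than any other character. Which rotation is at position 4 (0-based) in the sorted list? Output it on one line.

All 6 rotations (rotation i = S[i:]+S[:i]):
  rot[0] = bbcac$
  rot[1] = bcac$b
  rot[2] = cac$bb
  rot[3] = ac$bbc
  rot[4] = c$bbca
  rot[5] = $bbcac
Sorted (with $ < everything):
  sorted[0] = $bbcac
  sorted[1] = ac$bbc
  sorted[2] = bbcac$
  sorted[3] = bcac$b
  sorted[4] = c$bbca
  sorted[5] = cac$bb
sorted[4] = c$bbca

Answer: c$bbca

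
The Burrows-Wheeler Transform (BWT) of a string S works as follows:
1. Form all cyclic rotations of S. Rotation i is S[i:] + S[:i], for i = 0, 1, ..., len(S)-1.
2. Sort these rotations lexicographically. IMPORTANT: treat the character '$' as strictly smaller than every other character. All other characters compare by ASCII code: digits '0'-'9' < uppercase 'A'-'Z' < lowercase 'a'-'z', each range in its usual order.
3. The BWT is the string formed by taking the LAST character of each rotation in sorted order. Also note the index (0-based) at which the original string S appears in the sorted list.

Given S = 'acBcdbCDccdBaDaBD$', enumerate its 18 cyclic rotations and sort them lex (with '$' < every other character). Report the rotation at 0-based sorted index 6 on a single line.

Answer: DaBD$acBcdbCDccdBa

Derivation:
All 18 rotations (rotation i = S[i:]+S[:i]):
  rot[0] = acBcdbCDccdBaDaBD$
  rot[1] = cBcdbCDccdBaDaBD$a
  rot[2] = BcdbCDccdBaDaBD$ac
  rot[3] = cdbCDccdBaDaBD$acB
  rot[4] = dbCDccdBaDaBD$acBc
  rot[5] = bCDccdBaDaBD$acBcd
  rot[6] = CDccdBaDaBD$acBcdb
  rot[7] = DccdBaDaBD$acBcdbC
  rot[8] = ccdBaDaBD$acBcdbCD
  rot[9] = cdBaDaBD$acBcdbCDc
  rot[10] = dBaDaBD$acBcdbCDcc
  rot[11] = BaDaBD$acBcdbCDccd
  rot[12] = aDaBD$acBcdbCDccdB
  rot[13] = DaBD$acBcdbCDccdBa
  rot[14] = aBD$acBcdbCDccdBaD
  rot[15] = BD$acBcdbCDccdBaDa
  rot[16] = D$acBcdbCDccdBaDaB
  rot[17] = $acBcdbCDccdBaDaBD
Sorted (with $ < everything):
  sorted[0] = $acBcdbCDccdBaDaBD
  sorted[1] = BD$acBcdbCDccdBaDa
  sorted[2] = BaDaBD$acBcdbCDccd
  sorted[3] = BcdbCDccdBaDaBD$ac
  sorted[4] = CDccdBaDaBD$acBcdb
  sorted[5] = D$acBcdbCDccdBaDaB
  sorted[6] = DaBD$acBcdbCDccdBa
  sorted[7] = DccdBaDaBD$acBcdbC
  sorted[8] = aBD$acBcdbCDccdBaD
  sorted[9] = aDaBD$acBcdbCDccdB
  sorted[10] = acBcdbCDccdBaDaBD$
  sorted[11] = bCDccdBaDaBD$acBcd
  sorted[12] = cBcdbCDccdBaDaBD$a
  sorted[13] = ccdBaDaBD$acBcdbCD
  sorted[14] = cdBaDaBD$acBcdbCDc
  sorted[15] = cdbCDccdBaDaBD$acB
  sorted[16] = dBaDaBD$acBcdbCDcc
  sorted[17] = dbCDccdBaDaBD$acBc
sorted[6] = DaBD$acBcdbCDccdBa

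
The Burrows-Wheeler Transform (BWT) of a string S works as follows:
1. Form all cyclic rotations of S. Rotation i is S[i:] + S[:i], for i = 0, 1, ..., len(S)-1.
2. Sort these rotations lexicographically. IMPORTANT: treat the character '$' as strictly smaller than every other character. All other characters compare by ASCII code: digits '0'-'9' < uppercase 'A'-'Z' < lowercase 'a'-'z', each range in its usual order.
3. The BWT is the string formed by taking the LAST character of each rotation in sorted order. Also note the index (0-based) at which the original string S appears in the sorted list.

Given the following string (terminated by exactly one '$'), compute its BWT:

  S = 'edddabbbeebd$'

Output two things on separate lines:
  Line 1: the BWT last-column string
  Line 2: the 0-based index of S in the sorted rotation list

Answer: ddabebbddee$b
11

Derivation:
All 13 rotations (rotation i = S[i:]+S[:i]):
  rot[0] = edddabbbeebd$
  rot[1] = dddabbbeebd$e
  rot[2] = ddabbbeebd$ed
  rot[3] = dabbbeebd$edd
  rot[4] = abbbeebd$eddd
  rot[5] = bbbeebd$eddda
  rot[6] = bbeebd$edddab
  rot[7] = beebd$edddabb
  rot[8] = eebd$edddabbb
  rot[9] = ebd$edddabbbe
  rot[10] = bd$edddabbbee
  rot[11] = d$edddabbbeeb
  rot[12] = $edddabbbeebd
Sorted (with $ < everything):
  sorted[0] = $edddabbbeebd  (last char: 'd')
  sorted[1] = abbbeebd$eddd  (last char: 'd')
  sorted[2] = bbbeebd$eddda  (last char: 'a')
  sorted[3] = bbeebd$edddab  (last char: 'b')
  sorted[4] = bd$edddabbbee  (last char: 'e')
  sorted[5] = beebd$edddabb  (last char: 'b')
  sorted[6] = d$edddabbbeeb  (last char: 'b')
  sorted[7] = dabbbeebd$edd  (last char: 'd')
  sorted[8] = ddabbbeebd$ed  (last char: 'd')
  sorted[9] = dddabbbeebd$e  (last char: 'e')
  sorted[10] = ebd$edddabbbe  (last char: 'e')
  sorted[11] = edddabbbeebd$  (last char: '$')
  sorted[12] = eebd$edddabbb  (last char: 'b')
Last column: ddabebbddee$b
Original string S is at sorted index 11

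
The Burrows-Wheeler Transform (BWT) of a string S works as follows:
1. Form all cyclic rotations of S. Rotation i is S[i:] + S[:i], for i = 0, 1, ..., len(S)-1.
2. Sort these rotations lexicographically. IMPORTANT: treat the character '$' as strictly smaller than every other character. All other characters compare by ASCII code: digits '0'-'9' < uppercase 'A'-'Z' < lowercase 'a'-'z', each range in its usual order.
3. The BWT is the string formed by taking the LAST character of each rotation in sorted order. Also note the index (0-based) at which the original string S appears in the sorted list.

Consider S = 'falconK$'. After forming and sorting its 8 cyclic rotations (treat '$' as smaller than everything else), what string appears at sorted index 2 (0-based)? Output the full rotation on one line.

Answer: alconK$f

Derivation:
All 8 rotations (rotation i = S[i:]+S[:i]):
  rot[0] = falconK$
  rot[1] = alconK$f
  rot[2] = lconK$fa
  rot[3] = conK$fal
  rot[4] = onK$falc
  rot[5] = nK$falco
  rot[6] = K$falcon
  rot[7] = $falconK
Sorted (with $ < everything):
  sorted[0] = $falconK
  sorted[1] = K$falcon
  sorted[2] = alconK$f
  sorted[3] = conK$fal
  sorted[4] = falconK$
  sorted[5] = lconK$fa
  sorted[6] = nK$falco
  sorted[7] = onK$falc
sorted[2] = alconK$f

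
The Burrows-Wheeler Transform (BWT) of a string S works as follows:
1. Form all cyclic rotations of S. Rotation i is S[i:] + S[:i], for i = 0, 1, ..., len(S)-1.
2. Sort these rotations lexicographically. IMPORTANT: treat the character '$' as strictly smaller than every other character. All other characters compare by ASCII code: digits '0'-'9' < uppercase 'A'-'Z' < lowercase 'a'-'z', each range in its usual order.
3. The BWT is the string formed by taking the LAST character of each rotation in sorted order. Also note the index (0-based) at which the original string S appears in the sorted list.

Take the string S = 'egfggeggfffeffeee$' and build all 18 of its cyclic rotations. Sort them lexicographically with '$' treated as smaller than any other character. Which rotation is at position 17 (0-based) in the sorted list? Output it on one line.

All 18 rotations (rotation i = S[i:]+S[:i]):
  rot[0] = egfggeggfffeffeee$
  rot[1] = gfggeggfffeffeee$e
  rot[2] = fggeggfffeffeee$eg
  rot[3] = ggeggfffeffeee$egf
  rot[4] = geggfffeffeee$egfg
  rot[5] = eggfffeffeee$egfgg
  rot[6] = ggfffeffeee$egfgge
  rot[7] = gfffeffeee$egfggeg
  rot[8] = fffeffeee$egfggegg
  rot[9] = ffeffeee$egfggeggf
  rot[10] = feffeee$egfggeggff
  rot[11] = effeee$egfggeggfff
  rot[12] = ffeee$egfggeggfffe
  rot[13] = feee$egfggeggfffef
  rot[14] = eee$egfggeggfffeff
  rot[15] = ee$egfggeggfffeffe
  rot[16] = e$egfggeggfffeffee
  rot[17] = $egfggeggfffeffeee
Sorted (with $ < everything):
  sorted[0] = $egfggeggfffeffeee
  sorted[1] = e$egfggeggfffeffee
  sorted[2] = ee$egfggeggfffeffe
  sorted[3] = eee$egfggeggfffeff
  sorted[4] = effeee$egfggeggfff
  sorted[5] = egfggeggfffeffeee$
  sorted[6] = eggfffeffeee$egfgg
  sorted[7] = feee$egfggeggfffef
  sorted[8] = feffeee$egfggeggff
  sorted[9] = ffeee$egfggeggfffe
  sorted[10] = ffeffeee$egfggeggf
  sorted[11] = fffeffeee$egfggegg
  sorted[12] = fggeggfffeffeee$eg
  sorted[13] = geggfffeffeee$egfg
  sorted[14] = gfffeffeee$egfggeg
  sorted[15] = gfggeggfffeffeee$e
  sorted[16] = ggeggfffeffeee$egf
  sorted[17] = ggfffeffeee$egfgge
sorted[17] = ggfffeffeee$egfgge

Answer: ggfffeffeee$egfgge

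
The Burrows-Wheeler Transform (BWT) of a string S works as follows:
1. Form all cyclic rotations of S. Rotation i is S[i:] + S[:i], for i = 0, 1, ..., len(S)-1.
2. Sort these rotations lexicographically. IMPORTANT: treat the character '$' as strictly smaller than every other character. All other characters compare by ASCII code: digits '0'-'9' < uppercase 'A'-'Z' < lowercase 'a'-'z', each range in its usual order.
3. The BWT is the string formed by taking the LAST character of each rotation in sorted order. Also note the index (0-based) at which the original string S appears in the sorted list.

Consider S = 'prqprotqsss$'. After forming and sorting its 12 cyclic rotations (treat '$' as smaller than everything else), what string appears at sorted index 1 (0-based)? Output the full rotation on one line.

All 12 rotations (rotation i = S[i:]+S[:i]):
  rot[0] = prqprotqsss$
  rot[1] = rqprotqsss$p
  rot[2] = qprotqsss$pr
  rot[3] = protqsss$prq
  rot[4] = rotqsss$prqp
  rot[5] = otqsss$prqpr
  rot[6] = tqsss$prqpro
  rot[7] = qsss$prqprot
  rot[8] = sss$prqprotq
  rot[9] = ss$prqprotqs
  rot[10] = s$prqprotqss
  rot[11] = $prqprotqsss
Sorted (with $ < everything):
  sorted[0] = $prqprotqsss
  sorted[1] = otqsss$prqpr
  sorted[2] = protqsss$prq
  sorted[3] = prqprotqsss$
  sorted[4] = qprotqsss$pr
  sorted[5] = qsss$prqprot
  sorted[6] = rotqsss$prqp
  sorted[7] = rqprotqsss$p
  sorted[8] = s$prqprotqss
  sorted[9] = ss$prqprotqs
  sorted[10] = sss$prqprotq
  sorted[11] = tqsss$prqpro
sorted[1] = otqsss$prqpr

Answer: otqsss$prqpr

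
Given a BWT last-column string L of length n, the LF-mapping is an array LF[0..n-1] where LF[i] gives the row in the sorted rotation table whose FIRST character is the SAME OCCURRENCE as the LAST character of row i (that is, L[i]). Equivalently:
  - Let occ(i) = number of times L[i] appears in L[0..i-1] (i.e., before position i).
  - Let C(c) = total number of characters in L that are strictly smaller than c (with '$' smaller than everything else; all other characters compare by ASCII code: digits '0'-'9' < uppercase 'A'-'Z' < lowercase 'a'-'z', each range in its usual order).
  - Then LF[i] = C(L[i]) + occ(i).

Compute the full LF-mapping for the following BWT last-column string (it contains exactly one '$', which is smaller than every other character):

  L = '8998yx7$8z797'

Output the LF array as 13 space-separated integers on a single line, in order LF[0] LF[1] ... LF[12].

Answer: 4 7 8 5 11 10 1 0 6 12 2 9 3

Derivation:
Char counts: '$':1, '7':3, '8':3, '9':3, 'x':1, 'y':1, 'z':1
C (first-col start): C('$')=0, C('7')=1, C('8')=4, C('9')=7, C('x')=10, C('y')=11, C('z')=12
L[0]='8': occ=0, LF[0]=C('8')+0=4+0=4
L[1]='9': occ=0, LF[1]=C('9')+0=7+0=7
L[2]='9': occ=1, LF[2]=C('9')+1=7+1=8
L[3]='8': occ=1, LF[3]=C('8')+1=4+1=5
L[4]='y': occ=0, LF[4]=C('y')+0=11+0=11
L[5]='x': occ=0, LF[5]=C('x')+0=10+0=10
L[6]='7': occ=0, LF[6]=C('7')+0=1+0=1
L[7]='$': occ=0, LF[7]=C('$')+0=0+0=0
L[8]='8': occ=2, LF[8]=C('8')+2=4+2=6
L[9]='z': occ=0, LF[9]=C('z')+0=12+0=12
L[10]='7': occ=1, LF[10]=C('7')+1=1+1=2
L[11]='9': occ=2, LF[11]=C('9')+2=7+2=9
L[12]='7': occ=2, LF[12]=C('7')+2=1+2=3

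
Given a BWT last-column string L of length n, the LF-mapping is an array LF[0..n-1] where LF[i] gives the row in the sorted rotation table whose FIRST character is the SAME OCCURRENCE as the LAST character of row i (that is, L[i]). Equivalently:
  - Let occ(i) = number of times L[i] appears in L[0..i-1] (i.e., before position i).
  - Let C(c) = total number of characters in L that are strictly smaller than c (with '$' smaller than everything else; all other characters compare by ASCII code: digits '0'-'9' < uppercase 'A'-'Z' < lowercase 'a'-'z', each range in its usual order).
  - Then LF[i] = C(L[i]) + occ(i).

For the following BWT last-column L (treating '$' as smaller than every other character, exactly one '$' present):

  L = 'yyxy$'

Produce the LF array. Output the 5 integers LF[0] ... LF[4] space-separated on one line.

Char counts: '$':1, 'x':1, 'y':3
C (first-col start): C('$')=0, C('x')=1, C('y')=2
L[0]='y': occ=0, LF[0]=C('y')+0=2+0=2
L[1]='y': occ=1, LF[1]=C('y')+1=2+1=3
L[2]='x': occ=0, LF[2]=C('x')+0=1+0=1
L[3]='y': occ=2, LF[3]=C('y')+2=2+2=4
L[4]='$': occ=0, LF[4]=C('$')+0=0+0=0

Answer: 2 3 1 4 0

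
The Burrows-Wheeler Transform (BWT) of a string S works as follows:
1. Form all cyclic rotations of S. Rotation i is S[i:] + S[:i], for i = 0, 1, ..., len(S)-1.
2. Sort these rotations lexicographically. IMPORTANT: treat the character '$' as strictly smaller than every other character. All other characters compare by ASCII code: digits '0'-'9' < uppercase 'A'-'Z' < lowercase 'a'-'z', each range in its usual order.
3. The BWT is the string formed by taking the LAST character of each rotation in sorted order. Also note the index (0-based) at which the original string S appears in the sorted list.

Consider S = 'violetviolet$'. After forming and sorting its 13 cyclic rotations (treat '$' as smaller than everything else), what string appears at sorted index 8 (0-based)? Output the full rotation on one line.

Answer: oletviolet$vi

Derivation:
All 13 rotations (rotation i = S[i:]+S[:i]):
  rot[0] = violetviolet$
  rot[1] = ioletviolet$v
  rot[2] = oletviolet$vi
  rot[3] = letviolet$vio
  rot[4] = etviolet$viol
  rot[5] = tviolet$viole
  rot[6] = violet$violet
  rot[7] = iolet$violetv
  rot[8] = olet$violetvi
  rot[9] = let$violetvio
  rot[10] = et$violetviol
  rot[11] = t$violetviole
  rot[12] = $violetviolet
Sorted (with $ < everything):
  sorted[0] = $violetviolet
  sorted[1] = et$violetviol
  sorted[2] = etviolet$viol
  sorted[3] = iolet$violetv
  sorted[4] = ioletviolet$v
  sorted[5] = let$violetvio
  sorted[6] = letviolet$vio
  sorted[7] = olet$violetvi
  sorted[8] = oletviolet$vi
  sorted[9] = t$violetviole
  sorted[10] = tviolet$viole
  sorted[11] = violet$violet
  sorted[12] = violetviolet$
sorted[8] = oletviolet$vi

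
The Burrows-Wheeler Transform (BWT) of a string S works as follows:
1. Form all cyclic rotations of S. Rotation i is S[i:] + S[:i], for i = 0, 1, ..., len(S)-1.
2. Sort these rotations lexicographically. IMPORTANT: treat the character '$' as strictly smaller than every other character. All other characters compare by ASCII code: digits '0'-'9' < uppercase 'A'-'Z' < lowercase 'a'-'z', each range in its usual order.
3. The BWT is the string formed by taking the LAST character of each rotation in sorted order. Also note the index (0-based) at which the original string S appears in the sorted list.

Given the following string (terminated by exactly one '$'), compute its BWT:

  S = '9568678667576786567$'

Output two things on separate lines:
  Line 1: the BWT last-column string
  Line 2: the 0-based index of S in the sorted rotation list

All 20 rotations (rotation i = S[i:]+S[:i]):
  rot[0] = 9568678667576786567$
  rot[1] = 568678667576786567$9
  rot[2] = 68678667576786567$95
  rot[3] = 8678667576786567$956
  rot[4] = 678667576786567$9568
  rot[5] = 78667576786567$95686
  rot[6] = 8667576786567$956867
  rot[7] = 667576786567$9568678
  rot[8] = 67576786567$95686786
  rot[9] = 7576786567$956867866
  rot[10] = 576786567$9568678667
  rot[11] = 76786567$95686786675
  rot[12] = 6786567$956867866757
  rot[13] = 786567$9568678667576
  rot[14] = 86567$95686786675767
  rot[15] = 6567$956867866757678
  rot[16] = 567$9568678667576786
  rot[17] = 67$95686786675767865
  rot[18] = 7$956867866757678656
  rot[19] = $9568678667576786567
Sorted (with $ < everything):
  sorted[0] = $9568678667576786567  (last char: '7')
  sorted[1] = 567$9568678667576786  (last char: '6')
  sorted[2] = 568678667576786567$9  (last char: '9')
  sorted[3] = 576786567$9568678667  (last char: '7')
  sorted[4] = 6567$956867866757678  (last char: '8')
  sorted[5] = 667576786567$9568678  (last char: '8')
  sorted[6] = 67$95686786675767865  (last char: '5')
  sorted[7] = 67576786567$95686786  (last char: '6')
  sorted[8] = 6786567$956867866757  (last char: '7')
  sorted[9] = 678667576786567$9568  (last char: '8')
  sorted[10] = 68678667576786567$95  (last char: '5')
  sorted[11] = 7$956867866757678656  (last char: '6')
  sorted[12] = 7576786567$956867866  (last char: '6')
  sorted[13] = 76786567$95686786675  (last char: '5')
  sorted[14] = 786567$9568678667576  (last char: '6')
  sorted[15] = 78667576786567$95686  (last char: '6')
  sorted[16] = 86567$95686786675767  (last char: '7')
  sorted[17] = 8667576786567$956867  (last char: '7')
  sorted[18] = 8678667576786567$956  (last char: '6')
  sorted[19] = 9568678667576786567$  (last char: '$')
Last column: 7697885678566566776$
Original string S is at sorted index 19

Answer: 7697885678566566776$
19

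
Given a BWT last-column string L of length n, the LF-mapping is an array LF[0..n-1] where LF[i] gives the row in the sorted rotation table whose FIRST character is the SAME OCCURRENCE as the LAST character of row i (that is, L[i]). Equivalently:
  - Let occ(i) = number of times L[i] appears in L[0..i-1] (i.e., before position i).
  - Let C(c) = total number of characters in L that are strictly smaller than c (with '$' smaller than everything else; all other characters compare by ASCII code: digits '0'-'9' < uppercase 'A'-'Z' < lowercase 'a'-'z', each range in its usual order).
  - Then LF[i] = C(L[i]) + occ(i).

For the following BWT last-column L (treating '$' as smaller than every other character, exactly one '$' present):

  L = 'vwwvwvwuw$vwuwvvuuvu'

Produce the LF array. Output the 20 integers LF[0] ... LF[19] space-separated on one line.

Char counts: '$':1, 'u':5, 'v':7, 'w':7
C (first-col start): C('$')=0, C('u')=1, C('v')=6, C('w')=13
L[0]='v': occ=0, LF[0]=C('v')+0=6+0=6
L[1]='w': occ=0, LF[1]=C('w')+0=13+0=13
L[2]='w': occ=1, LF[2]=C('w')+1=13+1=14
L[3]='v': occ=1, LF[3]=C('v')+1=6+1=7
L[4]='w': occ=2, LF[4]=C('w')+2=13+2=15
L[5]='v': occ=2, LF[5]=C('v')+2=6+2=8
L[6]='w': occ=3, LF[6]=C('w')+3=13+3=16
L[7]='u': occ=0, LF[7]=C('u')+0=1+0=1
L[8]='w': occ=4, LF[8]=C('w')+4=13+4=17
L[9]='$': occ=0, LF[9]=C('$')+0=0+0=0
L[10]='v': occ=3, LF[10]=C('v')+3=6+3=9
L[11]='w': occ=5, LF[11]=C('w')+5=13+5=18
L[12]='u': occ=1, LF[12]=C('u')+1=1+1=2
L[13]='w': occ=6, LF[13]=C('w')+6=13+6=19
L[14]='v': occ=4, LF[14]=C('v')+4=6+4=10
L[15]='v': occ=5, LF[15]=C('v')+5=6+5=11
L[16]='u': occ=2, LF[16]=C('u')+2=1+2=3
L[17]='u': occ=3, LF[17]=C('u')+3=1+3=4
L[18]='v': occ=6, LF[18]=C('v')+6=6+6=12
L[19]='u': occ=4, LF[19]=C('u')+4=1+4=5

Answer: 6 13 14 7 15 8 16 1 17 0 9 18 2 19 10 11 3 4 12 5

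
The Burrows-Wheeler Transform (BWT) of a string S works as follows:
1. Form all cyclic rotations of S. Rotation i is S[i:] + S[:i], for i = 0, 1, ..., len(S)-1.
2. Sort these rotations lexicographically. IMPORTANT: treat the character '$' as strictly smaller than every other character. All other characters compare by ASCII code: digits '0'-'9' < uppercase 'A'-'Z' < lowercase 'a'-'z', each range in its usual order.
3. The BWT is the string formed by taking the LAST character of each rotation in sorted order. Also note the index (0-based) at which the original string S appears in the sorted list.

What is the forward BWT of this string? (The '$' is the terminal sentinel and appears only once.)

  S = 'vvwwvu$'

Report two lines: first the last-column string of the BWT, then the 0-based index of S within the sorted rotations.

All 7 rotations (rotation i = S[i:]+S[:i]):
  rot[0] = vvwwvu$
  rot[1] = vwwvu$v
  rot[2] = wwvu$vv
  rot[3] = wvu$vvw
  rot[4] = vu$vvww
  rot[5] = u$vvwwv
  rot[6] = $vvwwvu
Sorted (with $ < everything):
  sorted[0] = $vvwwvu  (last char: 'u')
  sorted[1] = u$vvwwv  (last char: 'v')
  sorted[2] = vu$vvww  (last char: 'w')
  sorted[3] = vvwwvu$  (last char: '$')
  sorted[4] = vwwvu$v  (last char: 'v')
  sorted[5] = wvu$vvw  (last char: 'w')
  sorted[6] = wwvu$vv  (last char: 'v')
Last column: uvw$vwv
Original string S is at sorted index 3

Answer: uvw$vwv
3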